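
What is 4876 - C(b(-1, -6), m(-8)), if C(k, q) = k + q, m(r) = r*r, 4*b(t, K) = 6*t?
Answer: 9627/2 ≈ 4813.5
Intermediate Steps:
b(t, K) = 3*t/2 (b(t, K) = (6*t)/4 = 3*t/2)
m(r) = r²
4876 - C(b(-1, -6), m(-8)) = 4876 - ((3/2)*(-1) + (-8)²) = 4876 - (-3/2 + 64) = 4876 - 1*125/2 = 4876 - 125/2 = 9627/2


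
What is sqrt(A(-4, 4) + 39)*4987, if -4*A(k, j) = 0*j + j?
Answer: 4987*sqrt(38) ≈ 30742.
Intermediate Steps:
A(k, j) = -j/4 (A(k, j) = -(0*j + j)/4 = -(0 + j)/4 = -j/4)
sqrt(A(-4, 4) + 39)*4987 = sqrt(-1/4*4 + 39)*4987 = sqrt(-1 + 39)*4987 = sqrt(38)*4987 = 4987*sqrt(38)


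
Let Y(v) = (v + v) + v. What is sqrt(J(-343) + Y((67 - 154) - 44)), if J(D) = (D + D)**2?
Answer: 17*sqrt(1627) ≈ 685.71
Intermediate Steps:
J(D) = 4*D**2 (J(D) = (2*D)**2 = 4*D**2)
Y(v) = 3*v (Y(v) = 2*v + v = 3*v)
sqrt(J(-343) + Y((67 - 154) - 44)) = sqrt(4*(-343)**2 + 3*((67 - 154) - 44)) = sqrt(4*117649 + 3*(-87 - 44)) = sqrt(470596 + 3*(-131)) = sqrt(470596 - 393) = sqrt(470203) = 17*sqrt(1627)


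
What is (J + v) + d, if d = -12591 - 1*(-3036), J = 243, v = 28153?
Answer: 18841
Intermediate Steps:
d = -9555 (d = -12591 + 3036 = -9555)
(J + v) + d = (243 + 28153) - 9555 = 28396 - 9555 = 18841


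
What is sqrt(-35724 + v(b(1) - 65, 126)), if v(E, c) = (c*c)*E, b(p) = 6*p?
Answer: 2*I*sqrt(243102) ≈ 986.11*I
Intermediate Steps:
v(E, c) = E*c**2 (v(E, c) = c**2*E = E*c**2)
sqrt(-35724 + v(b(1) - 65, 126)) = sqrt(-35724 + (6*1 - 65)*126**2) = sqrt(-35724 + (6 - 65)*15876) = sqrt(-35724 - 59*15876) = sqrt(-35724 - 936684) = sqrt(-972408) = 2*I*sqrt(243102)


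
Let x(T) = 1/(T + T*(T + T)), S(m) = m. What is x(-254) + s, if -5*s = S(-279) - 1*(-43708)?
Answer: -5592699757/643890 ≈ -8685.8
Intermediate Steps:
x(T) = 1/(T + 2*T²) (x(T) = 1/(T + T*(2*T)) = 1/(T + 2*T²))
s = -43429/5 (s = -(-279 - 1*(-43708))/5 = -(-279 + 43708)/5 = -⅕*43429 = -43429/5 ≈ -8685.8)
x(-254) + s = 1/((-254)*(1 + 2*(-254))) - 43429/5 = -1/(254*(1 - 508)) - 43429/5 = -1/254/(-507) - 43429/5 = -1/254*(-1/507) - 43429/5 = 1/128778 - 43429/5 = -5592699757/643890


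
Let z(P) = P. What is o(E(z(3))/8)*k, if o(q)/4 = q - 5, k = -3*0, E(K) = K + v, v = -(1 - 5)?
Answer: 0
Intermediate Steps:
v = 4 (v = -1*(-4) = 4)
E(K) = 4 + K (E(K) = K + 4 = 4 + K)
k = 0
o(q) = -20 + 4*q (o(q) = 4*(q - 5) = 4*(-5 + q) = -20 + 4*q)
o(E(z(3))/8)*k = (-20 + 4*((4 + 3)/8))*0 = (-20 + 4*(7*(⅛)))*0 = (-20 + 4*(7/8))*0 = (-20 + 7/2)*0 = -33/2*0 = 0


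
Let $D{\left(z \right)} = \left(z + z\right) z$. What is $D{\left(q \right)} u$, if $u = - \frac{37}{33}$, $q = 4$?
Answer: $- \frac{1184}{33} \approx -35.879$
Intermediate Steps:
$u = - \frac{37}{33}$ ($u = \left(-37\right) \frac{1}{33} = - \frac{37}{33} \approx -1.1212$)
$D{\left(z \right)} = 2 z^{2}$ ($D{\left(z \right)} = 2 z z = 2 z^{2}$)
$D{\left(q \right)} u = 2 \cdot 4^{2} \left(- \frac{37}{33}\right) = 2 \cdot 16 \left(- \frac{37}{33}\right) = 32 \left(- \frac{37}{33}\right) = - \frac{1184}{33}$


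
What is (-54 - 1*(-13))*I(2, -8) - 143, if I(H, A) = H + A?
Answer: 103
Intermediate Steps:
I(H, A) = A + H
(-54 - 1*(-13))*I(2, -8) - 143 = (-54 - 1*(-13))*(-8 + 2) - 143 = (-54 + 13)*(-6) - 143 = -41*(-6) - 143 = 246 - 143 = 103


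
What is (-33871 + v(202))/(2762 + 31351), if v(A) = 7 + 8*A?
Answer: -32248/34113 ≈ -0.94533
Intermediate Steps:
(-33871 + v(202))/(2762 + 31351) = (-33871 + (7 + 8*202))/(2762 + 31351) = (-33871 + (7 + 1616))/34113 = (-33871 + 1623)*(1/34113) = -32248*1/34113 = -32248/34113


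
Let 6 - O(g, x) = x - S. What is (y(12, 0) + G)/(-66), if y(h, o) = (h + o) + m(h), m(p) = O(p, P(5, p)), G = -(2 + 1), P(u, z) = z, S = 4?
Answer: -7/66 ≈ -0.10606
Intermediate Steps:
O(g, x) = 10 - x (O(g, x) = 6 - (x - 1*4) = 6 - (x - 4) = 6 - (-4 + x) = 6 + (4 - x) = 10 - x)
G = -3 (G = -1*3 = -3)
m(p) = 10 - p
y(h, o) = 10 + o (y(h, o) = (h + o) + (10 - h) = 10 + o)
(y(12, 0) + G)/(-66) = ((10 + 0) - 3)/(-66) = -(10 - 3)/66 = -1/66*7 = -7/66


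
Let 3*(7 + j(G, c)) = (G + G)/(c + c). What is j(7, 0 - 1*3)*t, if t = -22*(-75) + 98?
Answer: -122360/9 ≈ -13596.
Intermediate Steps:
t = 1748 (t = 1650 + 98 = 1748)
j(G, c) = -7 + G/(3*c) (j(G, c) = -7 + ((G + G)/(c + c))/3 = -7 + ((2*G)/((2*c)))/3 = -7 + ((2*G)*(1/(2*c)))/3 = -7 + (G/c)/3 = -7 + G/(3*c))
j(7, 0 - 1*3)*t = (-7 + (1/3)*7/(0 - 1*3))*1748 = (-7 + (1/3)*7/(0 - 3))*1748 = (-7 + (1/3)*7/(-3))*1748 = (-7 + (1/3)*7*(-1/3))*1748 = (-7 - 7/9)*1748 = -70/9*1748 = -122360/9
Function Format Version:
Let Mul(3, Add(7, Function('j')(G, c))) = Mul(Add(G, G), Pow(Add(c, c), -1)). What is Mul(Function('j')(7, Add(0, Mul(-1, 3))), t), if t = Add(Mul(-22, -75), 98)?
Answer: Rational(-122360, 9) ≈ -13596.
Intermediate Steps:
t = 1748 (t = Add(1650, 98) = 1748)
Function('j')(G, c) = Add(-7, Mul(Rational(1, 3), G, Pow(c, -1))) (Function('j')(G, c) = Add(-7, Mul(Rational(1, 3), Mul(Add(G, G), Pow(Add(c, c), -1)))) = Add(-7, Mul(Rational(1, 3), Mul(Mul(2, G), Pow(Mul(2, c), -1)))) = Add(-7, Mul(Rational(1, 3), Mul(Mul(2, G), Mul(Rational(1, 2), Pow(c, -1))))) = Add(-7, Mul(Rational(1, 3), Mul(G, Pow(c, -1)))) = Add(-7, Mul(Rational(1, 3), G, Pow(c, -1))))
Mul(Function('j')(7, Add(0, Mul(-1, 3))), t) = Mul(Add(-7, Mul(Rational(1, 3), 7, Pow(Add(0, Mul(-1, 3)), -1))), 1748) = Mul(Add(-7, Mul(Rational(1, 3), 7, Pow(Add(0, -3), -1))), 1748) = Mul(Add(-7, Mul(Rational(1, 3), 7, Pow(-3, -1))), 1748) = Mul(Add(-7, Mul(Rational(1, 3), 7, Rational(-1, 3))), 1748) = Mul(Add(-7, Rational(-7, 9)), 1748) = Mul(Rational(-70, 9), 1748) = Rational(-122360, 9)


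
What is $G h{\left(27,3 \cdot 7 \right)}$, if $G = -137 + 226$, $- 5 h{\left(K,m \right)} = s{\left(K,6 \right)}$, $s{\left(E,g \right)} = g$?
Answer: $- \frac{534}{5} \approx -106.8$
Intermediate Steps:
$h{\left(K,m \right)} = - \frac{6}{5}$ ($h{\left(K,m \right)} = \left(- \frac{1}{5}\right) 6 = - \frac{6}{5}$)
$G = 89$
$G h{\left(27,3 \cdot 7 \right)} = 89 \left(- \frac{6}{5}\right) = - \frac{534}{5}$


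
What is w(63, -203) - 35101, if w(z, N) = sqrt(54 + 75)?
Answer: -35101 + sqrt(129) ≈ -35090.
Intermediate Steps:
w(z, N) = sqrt(129)
w(63, -203) - 35101 = sqrt(129) - 35101 = -35101 + sqrt(129)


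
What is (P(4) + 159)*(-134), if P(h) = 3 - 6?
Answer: -20904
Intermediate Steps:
P(h) = -3
(P(4) + 159)*(-134) = (-3 + 159)*(-134) = 156*(-134) = -20904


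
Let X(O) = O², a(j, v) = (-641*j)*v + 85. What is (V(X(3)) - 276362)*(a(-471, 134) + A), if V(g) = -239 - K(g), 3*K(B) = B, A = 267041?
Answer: -11264200012800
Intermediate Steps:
a(j, v) = 85 - 641*j*v (a(j, v) = -641*j*v + 85 = 85 - 641*j*v)
K(B) = B/3
V(g) = -239 - g/3
(V(X(3)) - 276362)*(a(-471, 134) + A) = ((-239 - ⅓*3²) - 276362)*((85 - 641*(-471)*134) + 267041) = ((-239 - ⅓*9) - 276362)*((85 + 40456074) + 267041) = ((-239 - 3) - 276362)*(40456159 + 267041) = (-242 - 276362)*40723200 = -276604*40723200 = -11264200012800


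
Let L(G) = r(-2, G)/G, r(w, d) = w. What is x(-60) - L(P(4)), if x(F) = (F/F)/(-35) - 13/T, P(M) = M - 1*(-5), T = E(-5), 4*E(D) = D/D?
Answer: -16319/315 ≈ -51.806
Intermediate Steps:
E(D) = 1/4 (E(D) = (D/D)/4 = (1/4)*1 = 1/4)
T = 1/4 ≈ 0.25000
P(M) = 5 + M (P(M) = M + 5 = 5 + M)
x(F) = -1821/35 (x(F) = (F/F)/(-35) - 13/1/4 = 1*(-1/35) - 13*4 = -1/35 - 52 = -1821/35)
L(G) = -2/G
x(-60) - L(P(4)) = -1821/35 - (-2)/(5 + 4) = -1821/35 - (-2)/9 = -1821/35 - 1*(-2/9) = -1821/35 + 2/9 = -16319/315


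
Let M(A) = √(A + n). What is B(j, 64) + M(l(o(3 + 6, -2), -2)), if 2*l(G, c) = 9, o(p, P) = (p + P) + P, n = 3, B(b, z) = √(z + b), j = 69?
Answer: √133 + √30/2 ≈ 14.271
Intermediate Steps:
B(b, z) = √(b + z)
o(p, P) = p + 2*P (o(p, P) = (P + p) + P = p + 2*P)
l(G, c) = 9/2 (l(G, c) = (½)*9 = 9/2)
M(A) = √(3 + A) (M(A) = √(A + 3) = √(3 + A))
B(j, 64) + M(l(o(3 + 6, -2), -2)) = √(69 + 64) + √(3 + 9/2) = √133 + √(15/2) = √133 + √30/2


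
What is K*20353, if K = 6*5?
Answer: 610590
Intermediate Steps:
K = 30
K*20353 = 30*20353 = 610590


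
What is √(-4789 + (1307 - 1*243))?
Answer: 5*I*√149 ≈ 61.033*I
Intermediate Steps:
√(-4789 + (1307 - 1*243)) = √(-4789 + (1307 - 243)) = √(-4789 + 1064) = √(-3725) = 5*I*√149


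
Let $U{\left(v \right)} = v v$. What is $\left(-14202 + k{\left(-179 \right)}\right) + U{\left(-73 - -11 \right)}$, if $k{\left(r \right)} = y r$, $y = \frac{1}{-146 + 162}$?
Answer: $- \frac{165907}{16} \approx -10369.0$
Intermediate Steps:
$U{\left(v \right)} = v^{2}$
$y = \frac{1}{16} \approx 0.0625$
$k{\left(r \right)} = \frac{r}{16}$
$\left(-14202 + k{\left(-179 \right)}\right) + U{\left(-73 - -11 \right)} = \left(-14202 + \frac{1}{16} \left(-179\right)\right) + \left(-73 - -11\right)^{2} = \left(-14202 - \frac{179}{16}\right) + \left(-73 + 11\right)^{2} = - \frac{227411}{16} + \left(-62\right)^{2} = - \frac{227411}{16} + 3844 = - \frac{165907}{16}$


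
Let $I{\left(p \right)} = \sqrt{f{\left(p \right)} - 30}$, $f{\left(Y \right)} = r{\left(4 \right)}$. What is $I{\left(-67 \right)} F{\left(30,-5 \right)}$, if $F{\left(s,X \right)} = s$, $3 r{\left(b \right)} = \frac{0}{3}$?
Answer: $30 i \sqrt{30} \approx 164.32 i$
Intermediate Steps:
$r{\left(b \right)} = 0$ ($r{\left(b \right)} = \frac{0 \cdot \frac{1}{3}}{3} = \frac{1}{3} \cdot 0 = 0$)
$f{\left(Y \right)} = 0$
$I{\left(p \right)} = i \sqrt{30}$ ($I{\left(p \right)} = \sqrt{0 - 30} = \sqrt{-30} = i \sqrt{30}$)
$I{\left(-67 \right)} F{\left(30,-5 \right)} = i \sqrt{30} \cdot 30 = 30 i \sqrt{30}$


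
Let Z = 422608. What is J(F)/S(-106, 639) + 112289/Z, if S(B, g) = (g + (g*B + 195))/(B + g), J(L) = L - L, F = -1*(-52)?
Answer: 112289/422608 ≈ 0.26570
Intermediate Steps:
F = 52
J(L) = 0
S(B, g) = (195 + g + B*g)/(B + g) (S(B, g) = (g + (B*g + 195))/(B + g) = (g + (195 + B*g))/(B + g) = (195 + g + B*g)/(B + g))
J(F)/S(-106, 639) + 112289/Z = 0/(((195 + 639 - 106*639)/(-106 + 639))) + 112289/422608 = 0/(((195 + 639 - 67734)/533)) + 112289*(1/422608) = 0/(((1/533)*(-66900))) + 112289/422608 = 0/(-66900/533) + 112289/422608 = 0*(-533/66900) + 112289/422608 = 0 + 112289/422608 = 112289/422608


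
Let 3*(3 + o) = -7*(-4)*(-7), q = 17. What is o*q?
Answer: -3485/3 ≈ -1161.7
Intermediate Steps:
o = -205/3 (o = -3 + (-7*(-4)*(-7))/3 = -3 + (28*(-7))/3 = -3 + (⅓)*(-196) = -3 - 196/3 = -205/3 ≈ -68.333)
o*q = -205/3*17 = -3485/3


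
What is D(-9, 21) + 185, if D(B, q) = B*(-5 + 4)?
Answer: 194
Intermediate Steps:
D(B, q) = -B (D(B, q) = B*(-1) = -B)
D(-9, 21) + 185 = -1*(-9) + 185 = 9 + 185 = 194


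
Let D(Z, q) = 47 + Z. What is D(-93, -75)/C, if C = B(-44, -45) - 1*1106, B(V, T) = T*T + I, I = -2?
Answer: -46/917 ≈ -0.050164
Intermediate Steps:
B(V, T) = -2 + T**2 (B(V, T) = T*T - 2 = T**2 - 2 = -2 + T**2)
C = 917 (C = (-2 + (-45)**2) - 1*1106 = (-2 + 2025) - 1106 = 2023 - 1106 = 917)
D(-93, -75)/C = (47 - 93)/917 = -46*1/917 = -46/917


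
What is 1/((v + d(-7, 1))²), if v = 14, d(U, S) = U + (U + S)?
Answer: 1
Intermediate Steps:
d(U, S) = S + 2*U (d(U, S) = U + (S + U) = S + 2*U)
1/((v + d(-7, 1))²) = 1/((14 + (1 + 2*(-7)))²) = 1/((14 + (1 - 14))²) = 1/((14 - 13)²) = 1/(1²) = 1/1 = 1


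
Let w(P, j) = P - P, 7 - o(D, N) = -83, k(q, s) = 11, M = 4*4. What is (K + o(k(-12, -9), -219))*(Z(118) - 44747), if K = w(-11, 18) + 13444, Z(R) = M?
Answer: -605389354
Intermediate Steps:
M = 16
o(D, N) = 90 (o(D, N) = 7 - 1*(-83) = 7 + 83 = 90)
w(P, j) = 0
Z(R) = 16
K = 13444 (K = 0 + 13444 = 13444)
(K + o(k(-12, -9), -219))*(Z(118) - 44747) = (13444 + 90)*(16 - 44747) = 13534*(-44731) = -605389354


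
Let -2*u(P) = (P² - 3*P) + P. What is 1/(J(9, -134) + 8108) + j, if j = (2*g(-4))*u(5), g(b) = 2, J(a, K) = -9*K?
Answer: -279419/9314 ≈ -30.000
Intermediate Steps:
u(P) = P - P²/2 (u(P) = -((P² - 3*P) + P)/2 = -(P² - 2*P)/2 = P - P²/2)
j = -30 (j = (2*2)*((½)*5*(2 - 1*5)) = 4*((½)*5*(2 - 5)) = 4*((½)*5*(-3)) = 4*(-15/2) = -30)
1/(J(9, -134) + 8108) + j = 1/(-9*(-134) + 8108) - 30 = 1/(1206 + 8108) - 30 = 1/9314 - 30 = -279419/9314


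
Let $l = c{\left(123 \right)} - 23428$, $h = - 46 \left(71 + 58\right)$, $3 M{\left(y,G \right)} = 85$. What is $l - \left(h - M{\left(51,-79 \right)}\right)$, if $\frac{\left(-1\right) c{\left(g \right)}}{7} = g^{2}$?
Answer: $- \frac{370106}{3} \approx -1.2337 \cdot 10^{5}$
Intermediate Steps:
$M{\left(y,G \right)} = \frac{85}{3}$ ($M{\left(y,G \right)} = \frac{1}{3} \cdot 85 = \frac{85}{3}$)
$h = -5934$ ($h = \left(-46\right) 129 = -5934$)
$c{\left(g \right)} = - 7 g^{2}$
$l = -129331$ ($l = - 7 \cdot 123^{2} - 23428 = \left(-7\right) 15129 - 23428 = -105903 - 23428 = -129331$)
$l - \left(h - M{\left(51,-79 \right)}\right) = -129331 + \left(\frac{85}{3} - -5934\right) = -129331 + \left(\frac{85}{3} + 5934\right) = -129331 + \frac{17887}{3} = - \frac{370106}{3}$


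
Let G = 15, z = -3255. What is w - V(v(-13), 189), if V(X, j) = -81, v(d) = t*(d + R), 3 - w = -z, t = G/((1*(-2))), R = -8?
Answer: -3171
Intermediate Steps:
t = -15/2 (t = 15/((1*(-2))) = 15/(-2) = 15*(-½) = -15/2 ≈ -7.5000)
w = -3252 (w = 3 - (-1)*(-3255) = 3 - 1*3255 = 3 - 3255 = -3252)
v(d) = 60 - 15*d/2 (v(d) = -15*(d - 8)/2 = -15*(-8 + d)/2 = 60 - 15*d/2)
w - V(v(-13), 189) = -3252 - 1*(-81) = -3252 + 81 = -3171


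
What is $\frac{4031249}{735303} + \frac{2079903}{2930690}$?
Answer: $\frac{272320409131}{43978472430} \approx 6.1921$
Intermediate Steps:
$\frac{4031249}{735303} + \frac{2079903}{2930690} = 4031249 \cdot \frac{1}{735303} + 2079903 \cdot \frac{1}{2930690} = \frac{4031249}{735303} + \frac{42447}{59810} = \frac{272320409131}{43978472430}$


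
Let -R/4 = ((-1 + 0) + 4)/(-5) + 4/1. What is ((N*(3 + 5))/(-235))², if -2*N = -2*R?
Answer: 295936/1380625 ≈ 0.21435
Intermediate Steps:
R = -68/5 (R = -4*(((-1 + 0) + 4)/(-5) + 4/1) = -4*((-1 + 4)*(-⅕) + 4*1) = -4*(3*(-⅕) + 4) = -4*(-⅗ + 4) = -4*17/5 = -68/5 ≈ -13.600)
N = -68/5 (N = -(-1)*(-68)/5 = -½*136/5 = -68/5 ≈ -13.600)
((N*(3 + 5))/(-235))² = (-68*(3 + 5)/5/(-235))² = (-68/5*8*(-1/235))² = (-544/5*(-1/235))² = (544/1175)² = 295936/1380625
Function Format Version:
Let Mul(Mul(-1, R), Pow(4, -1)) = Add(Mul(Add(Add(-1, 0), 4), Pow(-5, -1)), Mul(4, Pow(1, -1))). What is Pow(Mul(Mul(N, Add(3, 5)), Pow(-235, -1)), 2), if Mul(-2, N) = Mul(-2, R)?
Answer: Rational(295936, 1380625) ≈ 0.21435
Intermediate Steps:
R = Rational(-68, 5) (R = Mul(-4, Add(Mul(Add(Add(-1, 0), 4), Pow(-5, -1)), Mul(4, Pow(1, -1)))) = Mul(-4, Add(Mul(Add(-1, 4), Rational(-1, 5)), Mul(4, 1))) = Mul(-4, Add(Mul(3, Rational(-1, 5)), 4)) = Mul(-4, Add(Rational(-3, 5), 4)) = Mul(-4, Rational(17, 5)) = Rational(-68, 5) ≈ -13.600)
N = Rational(-68, 5) (N = Mul(Rational(-1, 2), Mul(-2, Rational(-68, 5))) = Mul(Rational(-1, 2), Rational(136, 5)) = Rational(-68, 5) ≈ -13.600)
Pow(Mul(Mul(N, Add(3, 5)), Pow(-235, -1)), 2) = Pow(Mul(Mul(Rational(-68, 5), Add(3, 5)), Pow(-235, -1)), 2) = Pow(Mul(Mul(Rational(-68, 5), 8), Rational(-1, 235)), 2) = Pow(Mul(Rational(-544, 5), Rational(-1, 235)), 2) = Pow(Rational(544, 1175), 2) = Rational(295936, 1380625)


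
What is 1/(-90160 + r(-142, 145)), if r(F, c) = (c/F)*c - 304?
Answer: -142/12866913 ≈ -1.1036e-5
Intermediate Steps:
r(F, c) = -304 + c²/F (r(F, c) = c²/F - 304 = -304 + c²/F)
1/(-90160 + r(-142, 145)) = 1/(-90160 + (-304 + 145²/(-142))) = 1/(-90160 + (-304 - 1/142*21025)) = 1/(-90160 + (-304 - 21025/142)) = 1/(-90160 - 64193/142) = 1/(-12866913/142) = -142/12866913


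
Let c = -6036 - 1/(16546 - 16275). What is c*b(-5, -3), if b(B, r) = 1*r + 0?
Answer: 4907271/271 ≈ 18108.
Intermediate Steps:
c = -1635757/271 (c = -6036 - 1/271 = -1635757/271 ≈ -6036.0)
b(B, r) = r (b(B, r) = r + 0 = r)
c*b(-5, -3) = -1635757/271*(-3) = 4907271/271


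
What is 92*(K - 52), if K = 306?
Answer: 23368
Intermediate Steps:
92*(K - 52) = 92*(306 - 52) = 92*254 = 23368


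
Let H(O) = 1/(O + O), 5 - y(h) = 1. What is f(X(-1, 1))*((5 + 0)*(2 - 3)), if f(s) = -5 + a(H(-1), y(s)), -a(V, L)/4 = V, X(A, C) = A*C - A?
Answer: 15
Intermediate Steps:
y(h) = 4 (y(h) = 5 - 1*1 = 5 - 1 = 4)
H(O) = 1/(2*O)
X(A, C) = -A + A*C
a(V, L) = -4*V
f(s) = -3 (f(s) = -5 - 2/(-1) = -5 - 2*(-1) = -5 - 4*(-½) = -5 + 2 = -3)
f(X(-1, 1))*((5 + 0)*(2 - 3)) = -3*(5 + 0)*(2 - 3) = -15*(-1) = -3*(-5) = 15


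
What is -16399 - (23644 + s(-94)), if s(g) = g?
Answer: -39949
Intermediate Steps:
-16399 - (23644 + s(-94)) = -16399 - (23644 - 94) = -16399 - 1*23550 = -16399 - 23550 = -39949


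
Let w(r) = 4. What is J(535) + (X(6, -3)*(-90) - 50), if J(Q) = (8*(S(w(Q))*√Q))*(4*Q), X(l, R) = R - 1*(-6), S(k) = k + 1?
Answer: -320 + 85600*√535 ≈ 1.9796e+6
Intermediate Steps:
S(k) = 1 + k
X(l, R) = 6 + R (X(l, R) = R + 6 = 6 + R)
J(Q) = 160*Q^(3/2) (J(Q) = (8*((1 + 4)*√Q))*(4*Q) = (8*(5*√Q))*(4*Q) = (40*√Q)*(4*Q) = 160*Q^(3/2))
J(535) + (X(6, -3)*(-90) - 50) = 160*535^(3/2) + ((6 - 3)*(-90) - 50) = 160*(535*√535) + (3*(-90) - 50) = 85600*√535 + (-270 - 50) = 85600*√535 - 320 = -320 + 85600*√535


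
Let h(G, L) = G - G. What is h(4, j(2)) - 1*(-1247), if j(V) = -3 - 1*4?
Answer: 1247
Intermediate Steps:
j(V) = -7 (j(V) = -3 - 4 = -7)
h(G, L) = 0
h(4, j(2)) - 1*(-1247) = 0 - 1*(-1247) = 0 + 1247 = 1247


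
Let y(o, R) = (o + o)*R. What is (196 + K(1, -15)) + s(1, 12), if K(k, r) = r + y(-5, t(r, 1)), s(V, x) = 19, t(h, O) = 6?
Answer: 140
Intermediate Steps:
y(o, R) = 2*R*o (y(o, R) = (2*o)*R = 2*R*o)
K(k, r) = -60 + r (K(k, r) = r + 2*6*(-5) = r - 60 = -60 + r)
(196 + K(1, -15)) + s(1, 12) = (196 + (-60 - 15)) + 19 = (196 - 75) + 19 = 121 + 19 = 140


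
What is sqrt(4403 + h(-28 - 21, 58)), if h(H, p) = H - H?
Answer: sqrt(4403) ≈ 66.355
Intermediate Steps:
h(H, p) = 0
sqrt(4403 + h(-28 - 21, 58)) = sqrt(4403 + 0) = sqrt(4403)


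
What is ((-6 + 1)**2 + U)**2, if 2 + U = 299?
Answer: 103684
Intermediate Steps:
U = 297 (U = -2 + 299 = 297)
((-6 + 1)**2 + U)**2 = ((-6 + 1)**2 + 297)**2 = ((-5)**2 + 297)**2 = (25 + 297)**2 = 322**2 = 103684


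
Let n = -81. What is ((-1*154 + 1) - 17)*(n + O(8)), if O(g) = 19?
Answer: 10540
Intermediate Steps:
((-1*154 + 1) - 17)*(n + O(8)) = ((-1*154 + 1) - 17)*(-81 + 19) = ((-154 + 1) - 17)*(-62) = (-153 - 17)*(-62) = -170*(-62) = 10540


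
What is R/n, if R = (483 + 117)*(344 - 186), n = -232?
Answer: -11850/29 ≈ -408.62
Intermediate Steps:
R = 94800 (R = 600*158 = 94800)
R/n = 94800/(-232) = 94800*(-1/232) = -11850/29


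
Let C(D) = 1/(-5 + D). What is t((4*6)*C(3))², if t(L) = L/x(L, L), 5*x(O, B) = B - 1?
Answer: 3600/169 ≈ 21.302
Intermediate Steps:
x(O, B) = -⅕ + B/5 (x(O, B) = (B - 1)/5 = (-1 + B)/5 = -⅕ + B/5)
t(L) = L/(-⅕ + L/5)
t((4*6)*C(3))² = (5*((4*6)/(-5 + 3))/(-1 + (4*6)/(-5 + 3)))² = (5*(24/(-2))/(-1 + 24/(-2)))² = (5*(24*(-½))/(-1 + 24*(-½)))² = (5*(-12)/(-1 - 12))² = (5*(-12)/(-13))² = (5*(-12)*(-1/13))² = (60/13)² = 3600/169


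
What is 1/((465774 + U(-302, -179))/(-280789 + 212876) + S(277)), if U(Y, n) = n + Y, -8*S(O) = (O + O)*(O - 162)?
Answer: -271652/2165229787 ≈ -0.00012546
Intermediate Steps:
S(O) = -O*(-162 + O)/4 (S(O) = -(O + O)*(O - 162)/8 = -2*O*(-162 + O)/8 = -O*(-162 + O)/4)
U(Y, n) = Y + n
1/((465774 + U(-302, -179))/(-280789 + 212876) + S(277)) = 1/((465774 + (-302 - 179))/(-280789 + 212876) + (¼)*277*(162 - 1*277)) = 1/((465774 - 481)/(-67913) + (¼)*277*(162 - 277)) = 1/(465293*(-1/67913) + (¼)*277*(-115)) = 1/(-465293/67913 - 31855/4) = 1/(-2165229787/271652) = -271652/2165229787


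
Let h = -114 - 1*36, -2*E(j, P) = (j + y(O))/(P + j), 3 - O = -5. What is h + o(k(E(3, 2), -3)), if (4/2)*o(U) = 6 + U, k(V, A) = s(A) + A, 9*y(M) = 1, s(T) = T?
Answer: -150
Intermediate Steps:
O = 8 (O = 3 - 1*(-5) = 3 + 5 = 8)
y(M) = 1/9 (y(M) = (1/9)*1 = 1/9)
E(j, P) = -(1/9 + j)/(2*(P + j)) (E(j, P) = -(j + 1/9)/(2*(P + j)) = -(1/9 + j)/(2*(P + j)))
k(V, A) = 2*A (k(V, A) = A + A = 2*A)
o(U) = 3 + U/2 (o(U) = (6 + U)/2 = 3 + U/2)
h = -150 (h = -114 - 36 = -150)
h + o(k(E(3, 2), -3)) = -150 + (3 + (2*(-3))/2) = -150 + (3 + (1/2)*(-6)) = -150 + (3 - 3) = -150 + 0 = -150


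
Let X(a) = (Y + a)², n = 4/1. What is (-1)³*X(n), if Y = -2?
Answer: -4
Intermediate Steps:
n = 4 (n = 4*1 = 4)
X(a) = (-2 + a)²
(-1)³*X(n) = (-1)³*(-2 + 4)² = -1*2² = -1*4 = -4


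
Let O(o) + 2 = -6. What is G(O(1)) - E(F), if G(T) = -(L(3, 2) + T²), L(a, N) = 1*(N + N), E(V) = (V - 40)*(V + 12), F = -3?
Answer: 319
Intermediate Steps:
O(o) = -8 (O(o) = -2 - 6 = -8)
E(V) = (-40 + V)*(12 + V)
L(a, N) = 2*N (L(a, N) = 1*(2*N) = 2*N)
G(T) = -4 - T² (G(T) = -(2*2 + T²) = -(4 + T²) = -4 - T²)
G(O(1)) - E(F) = (-4 - 1*(-8)²) - (-480 + (-3)² - 28*(-3)) = (-4 - 1*64) - (-480 + 9 + 84) = (-4 - 64) - 1*(-387) = -68 + 387 = 319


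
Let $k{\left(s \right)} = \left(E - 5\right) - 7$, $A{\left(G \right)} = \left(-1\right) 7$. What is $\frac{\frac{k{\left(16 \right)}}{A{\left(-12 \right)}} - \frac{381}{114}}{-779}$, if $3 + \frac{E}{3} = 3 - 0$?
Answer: $\frac{433}{207214} \approx 0.0020896$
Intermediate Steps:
$E = 0$ ($E = -9 + 3 \left(3 - 0\right) = -9 + 3 \left(3 + 0\right) = -9 + 3 \cdot 3 = -9 + 9 = 0$)
$A{\left(G \right)} = -7$
$k{\left(s \right)} = -12$ ($k{\left(s \right)} = \left(0 - 5\right) - 7 = -5 - 7 = -12$)
$\frac{\frac{k{\left(16 \right)}}{A{\left(-12 \right)}} - \frac{381}{114}}{-779} = \frac{- \frac{12}{-7} - \frac{381}{114}}{-779} = \left(\left(-12\right) \left(- \frac{1}{7}\right) - \frac{127}{38}\right) \left(- \frac{1}{779}\right) = \left(\frac{12}{7} - \frac{127}{38}\right) \left(- \frac{1}{779}\right) = \left(- \frac{433}{266}\right) \left(- \frac{1}{779}\right) = \frac{433}{207214}$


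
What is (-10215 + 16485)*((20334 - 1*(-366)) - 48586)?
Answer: -174845220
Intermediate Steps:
(-10215 + 16485)*((20334 - 1*(-366)) - 48586) = 6270*((20334 + 366) - 48586) = 6270*(20700 - 48586) = 6270*(-27886) = -174845220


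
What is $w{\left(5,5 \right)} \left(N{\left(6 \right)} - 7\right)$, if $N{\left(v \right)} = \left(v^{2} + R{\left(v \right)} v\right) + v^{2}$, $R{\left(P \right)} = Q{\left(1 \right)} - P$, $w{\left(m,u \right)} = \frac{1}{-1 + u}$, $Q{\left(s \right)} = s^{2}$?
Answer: $\frac{35}{4} \approx 8.75$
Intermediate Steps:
$R{\left(P \right)} = 1 - P$ ($R{\left(P \right)} = 1^{2} - P = 1 - P$)
$N{\left(v \right)} = 2 v^{2} + v \left(1 - v\right)$ ($N{\left(v \right)} = \left(v^{2} + \left(1 - v\right) v\right) + v^{2} = \left(v^{2} + v \left(1 - v\right)\right) + v^{2} = 2 v^{2} + v \left(1 - v\right)$)
$w{\left(5,5 \right)} \left(N{\left(6 \right)} - 7\right) = \frac{6 \left(1 + 6\right) - 7}{-1 + 5} = \frac{6 \cdot 7 - 7}{4} = \frac{42 - 7}{4} = \frac{1}{4} \cdot 35 = \frac{35}{4}$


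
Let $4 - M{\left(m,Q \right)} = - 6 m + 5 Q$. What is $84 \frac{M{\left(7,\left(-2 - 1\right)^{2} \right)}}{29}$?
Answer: $\frac{84}{29} \approx 2.8966$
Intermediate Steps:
$M{\left(m,Q \right)} = 4 - 5 Q + 6 m$ ($M{\left(m,Q \right)} = 4 - \left(- 6 m + 5 Q\right) = 4 - 5 Q + 6 m$)
$84 \frac{M{\left(7,\left(-2 - 1\right)^{2} \right)}}{29} = 84 \frac{4 - 5 \left(-2 - 1\right)^{2} + 6 \cdot 7}{29} = 84 \left(4 - 5 \left(-3\right)^{2} + 42\right) \frac{1}{29} = 84 \left(4 - 45 + 42\right) \frac{1}{29} = 84 \cdot 1 \cdot \frac{1}{29} = 84 \cdot \frac{1}{29} = \frac{84}{29}$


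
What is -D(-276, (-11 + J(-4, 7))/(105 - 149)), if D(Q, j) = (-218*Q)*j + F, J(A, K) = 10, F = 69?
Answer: -15801/11 ≈ -1436.5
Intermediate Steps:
D(Q, j) = 69 - 218*Q*j (D(Q, j) = (-218*Q)*j + 69 = -218*Q*j + 69 = 69 - 218*Q*j)
-D(-276, (-11 + J(-4, 7))/(105 - 149)) = -(69 - 218*(-276)*(-11 + 10)/(105 - 149)) = -(69 - 218*(-276)*(-1/(-44))) = -(69 - 218*(-276)*(-1*(-1/44))) = -(69 - 218*(-276)*1/44) = -(69 + 15042/11) = -1*15801/11 = -15801/11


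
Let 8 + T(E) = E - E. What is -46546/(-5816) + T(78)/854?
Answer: 9925939/1241716 ≈ 7.9937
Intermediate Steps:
T(E) = -8 (T(E) = -8 + (E - E) = -8 + 0 = -8)
-46546/(-5816) + T(78)/854 = -46546/(-5816) - 8/854 = -46546*(-1/5816) - 8*1/854 = 23273/2908 - 4/427 = 9925939/1241716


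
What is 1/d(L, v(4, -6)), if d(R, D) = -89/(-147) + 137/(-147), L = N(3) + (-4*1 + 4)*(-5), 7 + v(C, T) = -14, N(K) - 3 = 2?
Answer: -49/16 ≈ -3.0625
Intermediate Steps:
N(K) = 5 (N(K) = 3 + 2 = 5)
v(C, T) = -21 (v(C, T) = -7 - 14 = -21)
L = 5 (L = 5 + (-4*1 + 4)*(-5) = 5 + (-4 + 4)*(-5) = 5 + 0*(-5) = 5 + 0 = 5)
d(R, D) = -16/49 (d(R, D) = -89*(-1/147) + 137*(-1/147) = 89/147 - 137/147 = -16/49)
1/d(L, v(4, -6)) = 1/(-16/49) = -49/16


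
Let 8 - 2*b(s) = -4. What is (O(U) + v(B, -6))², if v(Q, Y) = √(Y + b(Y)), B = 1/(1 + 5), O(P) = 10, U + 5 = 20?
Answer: 100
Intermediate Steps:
b(s) = 6 (b(s) = 4 - ½*(-4) = 4 + 2 = 6)
U = 15 (U = -5 + 20 = 15)
B = ⅙ (B = 1/6 = ⅙ ≈ 0.16667)
v(Q, Y) = √(6 + Y) (v(Q, Y) = √(Y + 6) = √(6 + Y))
(O(U) + v(B, -6))² = (10 + √(6 - 6))² = (10 + √0)² = (10 + 0)² = 10² = 100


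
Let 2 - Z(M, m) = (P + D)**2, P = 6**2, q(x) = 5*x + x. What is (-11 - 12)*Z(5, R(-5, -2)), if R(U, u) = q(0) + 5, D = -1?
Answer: 28129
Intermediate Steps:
q(x) = 6*x
R(U, u) = 5 (R(U, u) = 6*0 + 5 = 0 + 5 = 5)
P = 36
Z(M, m) = -1223 (Z(M, m) = 2 - (36 - 1)**2 = 2 - 1*35**2 = 2 - 1*1225 = 2 - 1225 = -1223)
(-11 - 12)*Z(5, R(-5, -2)) = (-11 - 12)*(-1223) = -23*(-1223) = 28129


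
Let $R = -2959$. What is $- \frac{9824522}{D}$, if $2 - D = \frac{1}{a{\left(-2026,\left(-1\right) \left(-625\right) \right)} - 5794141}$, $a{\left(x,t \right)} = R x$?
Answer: $- \frac{1972695245946}{401585} \approx -4.9123 \cdot 10^{6}$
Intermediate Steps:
$a{\left(x,t \right)} = - 2959 x$
$D = \frac{401585}{200793}$ ($D = 2 - \frac{1}{\left(-2959\right) \left(-2026\right) - 5794141} = 2 - \frac{1}{5994934 - 5794141} = 2 - \frac{1}{200793} = \frac{401585}{200793} \approx 2.0$)
$- \frac{9824522}{D} = - \frac{9824522}{\frac{401585}{200793}} = \left(-9824522\right) \frac{200793}{401585} = - \frac{1972695245946}{401585}$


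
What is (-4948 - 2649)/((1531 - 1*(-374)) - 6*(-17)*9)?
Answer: -7597/2823 ≈ -2.6911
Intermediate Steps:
(-4948 - 2649)/((1531 - 1*(-374)) - 6*(-17)*9) = -7597/((1531 + 374) + 102*9) = -7597/(1905 + 918) = -7597/2823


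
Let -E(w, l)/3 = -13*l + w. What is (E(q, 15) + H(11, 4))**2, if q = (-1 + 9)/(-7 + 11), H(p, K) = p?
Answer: 348100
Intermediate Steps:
q = 2 (q = 8/4 = 8*(1/4) = 2)
E(w, l) = -3*w + 39*l (E(w, l) = -3*(-13*l + w) = -3*(w - 13*l) = -3*w + 39*l)
(E(q, 15) + H(11, 4))**2 = ((-3*2 + 39*15) + 11)**2 = ((-6 + 585) + 11)**2 = (579 + 11)**2 = 590**2 = 348100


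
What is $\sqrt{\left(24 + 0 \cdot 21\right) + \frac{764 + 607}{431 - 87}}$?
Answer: $\frac{\sqrt{827922}}{172} \approx 5.2901$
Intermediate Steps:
$\sqrt{\left(24 + 0 \cdot 21\right) + \frac{764 + 607}{431 - 87}} = \sqrt{\left(24 + 0\right) + \frac{1371}{344}} = \sqrt{24 + 1371 \cdot \frac{1}{344}} = \sqrt{24 + \frac{1371}{344}} = \sqrt{\frac{9627}{344}} = \frac{\sqrt{827922}}{172}$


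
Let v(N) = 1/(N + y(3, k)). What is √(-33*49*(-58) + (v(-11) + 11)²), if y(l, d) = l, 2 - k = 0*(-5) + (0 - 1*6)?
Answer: √6009873/8 ≈ 306.44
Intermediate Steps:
k = 8 (k = 2 - (0*(-5) + (0 - 1*6)) = 2 - (0 + (0 - 6)) = 2 - (0 - 6) = 2 - 1*(-6) = 2 + 6 = 8)
v(N) = 1/(3 + N) (v(N) = 1/(N + 3) = 1/(3 + N))
√(-33*49*(-58) + (v(-11) + 11)²) = √(-33*49*(-58) + (1/(3 - 11) + 11)²) = √(-1617*(-58) + (1/(-8) + 11)²) = √(93786 + (-⅛ + 11)²) = √(93786 + (87/8)²) = √(93786 + 7569/64) = √(6009873/64) = √6009873/8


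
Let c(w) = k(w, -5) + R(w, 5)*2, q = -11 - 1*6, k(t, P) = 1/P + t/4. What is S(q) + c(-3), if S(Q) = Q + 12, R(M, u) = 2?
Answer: -39/20 ≈ -1.9500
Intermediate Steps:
k(t, P) = 1/P + t/4 (k(t, P) = 1/P + t*(1/4) = 1/P + t/4)
q = -17 (q = -11 - 6 = -17)
S(Q) = 12 + Q
c(w) = 19/5 + w/4 (c(w) = (1/(-5) + w/4) + 2*2 = (-1/5 + w/4) + 4 = 19/5 + w/4)
S(q) + c(-3) = (12 - 17) + (19/5 + (1/4)*(-3)) = -5 + (19/5 - 3/4) = -5 + 61/20 = -39/20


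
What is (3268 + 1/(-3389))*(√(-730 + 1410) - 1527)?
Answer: -16911908277/3389 + 22150502*√170/3389 ≈ -4.9050e+6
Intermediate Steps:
(3268 + 1/(-3389))*(√(-730 + 1410) - 1527) = (3268 - 1/3389)*(√680 - 1527) = 11075251*(2*√170 - 1527)/3389 = 11075251*(-1527 + 2*√170)/3389 = -16911908277/3389 + 22150502*√170/3389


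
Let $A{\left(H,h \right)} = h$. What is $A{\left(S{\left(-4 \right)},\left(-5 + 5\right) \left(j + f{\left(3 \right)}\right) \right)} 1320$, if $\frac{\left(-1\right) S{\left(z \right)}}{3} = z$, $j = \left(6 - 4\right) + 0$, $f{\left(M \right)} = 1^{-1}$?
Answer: $0$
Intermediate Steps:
$f{\left(M \right)} = 1$
$j = 2$ ($j = 2 + 0 = 2$)
$S{\left(z \right)} = - 3 z$
$A{\left(S{\left(-4 \right)},\left(-5 + 5\right) \left(j + f{\left(3 \right)}\right) \right)} 1320 = \left(-5 + 5\right) \left(2 + 1\right) 1320 = 0 \cdot 3 \cdot 1320 = 0 \cdot 1320 = 0$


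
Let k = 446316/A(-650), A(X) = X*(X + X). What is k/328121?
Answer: 8583/5331966250 ≈ 1.6097e-6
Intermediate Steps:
A(X) = 2*X² (A(X) = X*(2*X) = 2*X²)
k = 8583/16250 (k = 446316/((2*(-650)²)) = 446316/((2*422500)) = 446316/845000 = 446316*(1/845000) = 8583/16250 ≈ 0.52818)
k/328121 = (8583/16250)/328121 = (8583/16250)*(1/328121) = 8583/5331966250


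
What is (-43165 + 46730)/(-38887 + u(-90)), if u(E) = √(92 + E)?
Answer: -138632155/1512198767 - 3565*√2/1512198767 ≈ -0.091679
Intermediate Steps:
(-43165 + 46730)/(-38887 + u(-90)) = (-43165 + 46730)/(-38887 + √(92 - 90)) = 3565/(-38887 + √2)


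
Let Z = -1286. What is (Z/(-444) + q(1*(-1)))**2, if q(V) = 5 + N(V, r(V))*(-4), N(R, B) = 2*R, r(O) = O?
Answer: 12453841/49284 ≈ 252.70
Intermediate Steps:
q(V) = 5 - 8*V (q(V) = 5 + (2*V)*(-4) = 5 - 8*V)
(Z/(-444) + q(1*(-1)))**2 = (-1286/(-444) + (5 - 8*(-1)))**2 = (-1286*(-1/444) + (5 - 8*(-1)))**2 = (643/222 + (5 + 8))**2 = (643/222 + 13)**2 = (3529/222)**2 = 12453841/49284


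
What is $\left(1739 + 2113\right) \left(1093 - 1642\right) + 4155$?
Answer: $-2110593$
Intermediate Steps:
$\left(1739 + 2113\right) \left(1093 - 1642\right) + 4155 = 3852 \left(-549\right) + 4155 = -2114748 + 4155 = -2110593$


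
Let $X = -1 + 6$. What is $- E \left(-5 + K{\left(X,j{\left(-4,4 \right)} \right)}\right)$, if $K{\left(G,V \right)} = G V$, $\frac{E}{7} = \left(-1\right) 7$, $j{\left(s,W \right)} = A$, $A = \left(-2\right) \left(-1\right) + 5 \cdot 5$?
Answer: $6370$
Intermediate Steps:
$A = 27$ ($A = 2 + 25 = 27$)
$j{\left(s,W \right)} = 27$
$X = 5$
$E = -49$ ($E = 7 \left(\left(-1\right) 7\right) = 7 \left(-7\right) = -49$)
$- E \left(-5 + K{\left(X,j{\left(-4,4 \right)} \right)}\right) = - \left(-49\right) \left(-5 + 5 \cdot 27\right) = - \left(-49\right) \left(-5 + 135\right) = - \left(-49\right) 130 = \left(-1\right) \left(-6370\right) = 6370$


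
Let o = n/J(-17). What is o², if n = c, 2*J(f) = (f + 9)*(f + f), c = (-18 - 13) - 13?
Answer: 121/1156 ≈ 0.10467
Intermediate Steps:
c = -44 (c = -31 - 13 = -44)
J(f) = f*(9 + f) (J(f) = ((f + 9)*(f + f))/2 = ((9 + f)*(2*f))/2 = (2*f*(9 + f))/2 = f*(9 + f))
n = -44
o = -11/34 (o = -44*(-1/(17*(9 - 17))) = -44/((-17*(-8))) = -44/136 = -44*1/136 = -11/34 ≈ -0.32353)
o² = (-11/34)² = 121/1156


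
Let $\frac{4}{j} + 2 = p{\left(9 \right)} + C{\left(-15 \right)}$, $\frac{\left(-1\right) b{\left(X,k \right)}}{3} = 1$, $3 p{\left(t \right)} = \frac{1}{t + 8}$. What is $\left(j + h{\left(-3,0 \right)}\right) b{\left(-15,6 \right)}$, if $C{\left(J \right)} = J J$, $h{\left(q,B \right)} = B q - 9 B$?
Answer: $- \frac{306}{5687} \approx -0.053807$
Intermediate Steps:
$h{\left(q,B \right)} = - 9 B + B q$
$p{\left(t \right)} = \frac{1}{3 \left(8 + t\right)}$ ($p{\left(t \right)} = \frac{1}{3 \left(t + 8\right)} = \frac{1}{3 \left(8 + t\right)}$)
$b{\left(X,k \right)} = -3$ ($b{\left(X,k \right)} = \left(-3\right) 1 = -3$)
$C{\left(J \right)} = J^{2}$
$j = \frac{102}{5687}$ ($j = \frac{4}{-2 + \left(\frac{1}{3 \left(8 + 9\right)} + \left(-15\right)^{2}\right)} = \frac{4}{-2 + \left(\frac{1}{3 \cdot 17} + 225\right)} = \frac{4}{-2 + \left(\frac{1}{3} \cdot \frac{1}{17} + 225\right)} = \frac{4}{-2 + \left(\frac{1}{51} + 225\right)} = \frac{4}{-2 + \frac{11476}{51}} = \frac{4}{\frac{11374}{51}} = 4 \cdot \frac{51}{11374} = \frac{102}{5687} \approx 0.017936$)
$\left(j + h{\left(-3,0 \right)}\right) b{\left(-15,6 \right)} = \left(\frac{102}{5687} + 0 \left(-9 - 3\right)\right) \left(-3\right) = \left(\frac{102}{5687} + 0 \left(-12\right)\right) \left(-3\right) = \left(\frac{102}{5687} + 0\right) \left(-3\right) = \frac{102}{5687} \left(-3\right) = - \frac{306}{5687}$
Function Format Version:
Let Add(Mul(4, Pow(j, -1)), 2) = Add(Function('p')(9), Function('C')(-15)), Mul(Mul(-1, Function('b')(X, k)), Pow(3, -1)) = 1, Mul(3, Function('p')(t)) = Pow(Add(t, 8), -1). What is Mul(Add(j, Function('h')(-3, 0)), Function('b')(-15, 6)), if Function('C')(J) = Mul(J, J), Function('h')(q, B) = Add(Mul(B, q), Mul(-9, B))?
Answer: Rational(-306, 5687) ≈ -0.053807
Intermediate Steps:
Function('h')(q, B) = Add(Mul(-9, B), Mul(B, q))
Function('p')(t) = Mul(Rational(1, 3), Pow(Add(8, t), -1)) (Function('p')(t) = Mul(Rational(1, 3), Pow(Add(t, 8), -1)) = Mul(Rational(1, 3), Pow(Add(8, t), -1)))
Function('b')(X, k) = -3 (Function('b')(X, k) = Mul(-3, 1) = -3)
Function('C')(J) = Pow(J, 2)
j = Rational(102, 5687) (j = Mul(4, Pow(Add(-2, Add(Mul(Rational(1, 3), Pow(Add(8, 9), -1)), Pow(-15, 2))), -1)) = Mul(4, Pow(Add(-2, Add(Mul(Rational(1, 3), Pow(17, -1)), 225)), -1)) = Mul(4, Pow(Add(-2, Add(Mul(Rational(1, 3), Rational(1, 17)), 225)), -1)) = Mul(4, Pow(Add(-2, Add(Rational(1, 51), 225)), -1)) = Mul(4, Pow(Add(-2, Rational(11476, 51)), -1)) = Mul(4, Pow(Rational(11374, 51), -1)) = Mul(4, Rational(51, 11374)) = Rational(102, 5687) ≈ 0.017936)
Mul(Add(j, Function('h')(-3, 0)), Function('b')(-15, 6)) = Mul(Add(Rational(102, 5687), Mul(0, Add(-9, -3))), -3) = Mul(Add(Rational(102, 5687), Mul(0, -12)), -3) = Mul(Add(Rational(102, 5687), 0), -3) = Mul(Rational(102, 5687), -3) = Rational(-306, 5687)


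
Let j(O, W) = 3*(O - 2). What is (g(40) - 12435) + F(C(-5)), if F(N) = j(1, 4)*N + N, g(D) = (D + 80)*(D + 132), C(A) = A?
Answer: 8215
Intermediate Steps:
g(D) = (80 + D)*(132 + D)
j(O, W) = -6 + 3*O (j(O, W) = 3*(-2 + O) = -6 + 3*O)
F(N) = -2*N (F(N) = (-6 + 3*1)*N + N = (-6 + 3)*N + N = -3*N + N = -2*N)
(g(40) - 12435) + F(C(-5)) = ((10560 + 40² + 212*40) - 12435) - 2*(-5) = ((10560 + 1600 + 8480) - 12435) + 10 = (20640 - 12435) + 10 = 8205 + 10 = 8215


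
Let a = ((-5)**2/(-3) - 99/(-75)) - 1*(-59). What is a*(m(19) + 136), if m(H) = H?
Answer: 120869/15 ≈ 8057.9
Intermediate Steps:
a = 3899/75 (a = (25*(-1/3) - 99*(-1/75)) + 59 = (-25/3 + 33/25) + 59 = -526/75 + 59 = 3899/75 ≈ 51.987)
a*(m(19) + 136) = 3899*(19 + 136)/75 = (3899/75)*155 = 120869/15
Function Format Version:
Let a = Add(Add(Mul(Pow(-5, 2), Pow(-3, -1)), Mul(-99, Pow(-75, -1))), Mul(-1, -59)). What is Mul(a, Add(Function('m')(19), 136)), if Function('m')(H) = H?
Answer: Rational(120869, 15) ≈ 8057.9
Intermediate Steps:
a = Rational(3899, 75) (a = Add(Add(Mul(25, Rational(-1, 3)), Mul(-99, Rational(-1, 75))), 59) = Add(Add(Rational(-25, 3), Rational(33, 25)), 59) = Add(Rational(-526, 75), 59) = Rational(3899, 75) ≈ 51.987)
Mul(a, Add(Function('m')(19), 136)) = Mul(Rational(3899, 75), Add(19, 136)) = Mul(Rational(3899, 75), 155) = Rational(120869, 15)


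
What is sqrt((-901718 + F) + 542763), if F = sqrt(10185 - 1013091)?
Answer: sqrt(-358955 + 3*I*sqrt(111434)) ≈ 0.836 + 599.13*I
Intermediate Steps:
F = 3*I*sqrt(111434) (F = sqrt(-1002906) = 3*I*sqrt(111434) ≈ 1001.5*I)
sqrt((-901718 + F) + 542763) = sqrt((-901718 + 3*I*sqrt(111434)) + 542763) = sqrt(-358955 + 3*I*sqrt(111434))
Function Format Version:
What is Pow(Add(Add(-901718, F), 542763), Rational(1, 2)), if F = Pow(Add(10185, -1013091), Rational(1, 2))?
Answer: Pow(Add(-358955, Mul(3, I, Pow(111434, Rational(1, 2)))), Rational(1, 2)) ≈ Add(0.836, Mul(599.13, I))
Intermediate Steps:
F = Mul(3, I, Pow(111434, Rational(1, 2))) (F = Pow(-1002906, Rational(1, 2)) = Mul(3, I, Pow(111434, Rational(1, 2))) ≈ Mul(1001.5, I))
Pow(Add(Add(-901718, F), 542763), Rational(1, 2)) = Pow(Add(Add(-901718, Mul(3, I, Pow(111434, Rational(1, 2)))), 542763), Rational(1, 2)) = Pow(Add(-358955, Mul(3, I, Pow(111434, Rational(1, 2)))), Rational(1, 2))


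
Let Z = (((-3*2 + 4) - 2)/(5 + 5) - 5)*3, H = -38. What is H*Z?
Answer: 3078/5 ≈ 615.60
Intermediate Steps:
Z = -81/5 (Z = (((-6 + 4) - 2)/10 - 5)*3 = ((-2 - 2)*(⅒) - 5)*3 = (-4*⅒ - 5)*3 = (-⅖ - 5)*3 = -27/5*3 = -81/5 ≈ -16.200)
H*Z = -38*(-81/5) = 3078/5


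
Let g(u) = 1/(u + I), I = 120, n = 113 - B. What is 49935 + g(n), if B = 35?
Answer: 9887131/198 ≈ 49935.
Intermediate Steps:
n = 78 (n = 113 - 1*35 = 113 - 35 = 78)
g(u) = 1/(120 + u) (g(u) = 1/(u + 120) = 1/(120 + u))
49935 + g(n) = 49935 + 1/(120 + 78) = 49935 + 1/198 = 9887131/198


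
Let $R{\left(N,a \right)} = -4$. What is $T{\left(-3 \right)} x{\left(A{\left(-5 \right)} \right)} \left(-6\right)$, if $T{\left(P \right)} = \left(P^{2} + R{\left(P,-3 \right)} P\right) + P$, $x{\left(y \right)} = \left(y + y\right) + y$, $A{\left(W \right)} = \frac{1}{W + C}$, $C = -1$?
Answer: $54$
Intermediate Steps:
$A{\left(W \right)} = \frac{1}{-1 + W}$ ($A{\left(W \right)} = \frac{1}{W - 1} = \frac{1}{-1 + W}$)
$x{\left(y \right)} = 3 y$ ($x{\left(y \right)} = 2 y + y = 3 y$)
$T{\left(P \right)} = P^{2} - 3 P$ ($T{\left(P \right)} = \left(P^{2} - 4 P\right) + P = P^{2} - 3 P$)
$T{\left(-3 \right)} x{\left(A{\left(-5 \right)} \right)} \left(-6\right) = - 3 \left(-3 - 3\right) \frac{3}{-1 - 5} \left(-6\right) = \left(-3\right) \left(-6\right) \frac{3}{-6} \left(-6\right) = 18 \cdot 3 \left(- \frac{1}{6}\right) \left(-6\right) = 18 \left(- \frac{1}{2}\right) \left(-6\right) = \left(-9\right) \left(-6\right) = 54$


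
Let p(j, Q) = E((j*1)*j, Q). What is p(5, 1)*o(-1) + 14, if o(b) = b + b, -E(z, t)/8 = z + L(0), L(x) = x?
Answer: 414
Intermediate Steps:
E(z, t) = -8*z (E(z, t) = -8*(z + 0) = -8*z)
o(b) = 2*b
p(j, Q) = -8*j² (p(j, Q) = -8*j*1*j = -8*j*j = -8*j²)
p(5, 1)*o(-1) + 14 = (-8*5²)*(2*(-1)) + 14 = -8*25*(-2) + 14 = -200*(-2) + 14 = 400 + 14 = 414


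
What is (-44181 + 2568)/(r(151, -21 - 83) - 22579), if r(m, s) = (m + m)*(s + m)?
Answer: 1067/215 ≈ 4.9628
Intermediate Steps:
r(m, s) = 2*m*(m + s) (r(m, s) = (2*m)*(m + s) = 2*m*(m + s))
(-44181 + 2568)/(r(151, -21 - 83) - 22579) = (-44181 + 2568)/(2*151*(151 + (-21 - 83)) - 22579) = -41613/(2*151*(151 - 104) - 22579) = -41613/(2*151*47 - 22579) = -41613/(14194 - 22579) = -41613/(-8385) = -41613*(-1/8385) = 1067/215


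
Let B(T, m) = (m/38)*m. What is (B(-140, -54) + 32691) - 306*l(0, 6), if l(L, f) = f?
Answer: 587703/19 ≈ 30932.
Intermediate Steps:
B(T, m) = m²/38 (B(T, m) = (m*(1/38))*m = (m/38)*m = m²/38)
(B(-140, -54) + 32691) - 306*l(0, 6) = ((1/38)*(-54)² + 32691) - 306*6 = ((1/38)*2916 + 32691) - 1836 = (1458/19 + 32691) - 1836 = 622587/19 - 1836 = 587703/19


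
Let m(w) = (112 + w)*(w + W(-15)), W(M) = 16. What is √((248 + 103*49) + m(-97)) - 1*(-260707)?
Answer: 260707 + 4*√255 ≈ 2.6077e+5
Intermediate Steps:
m(w) = (16 + w)*(112 + w) (m(w) = (112 + w)*(w + 16) = (112 + w)*(16 + w) = (16 + w)*(112 + w))
√((248 + 103*49) + m(-97)) - 1*(-260707) = √((248 + 103*49) + (1792 + (-97)² + 128*(-97))) - 1*(-260707) = √((248 + 5047) + (1792 + 9409 - 12416)) + 260707 = √(5295 - 1215) + 260707 = √4080 + 260707 = 4*√255 + 260707 = 260707 + 4*√255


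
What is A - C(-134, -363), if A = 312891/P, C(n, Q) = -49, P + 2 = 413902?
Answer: 20593991/413900 ≈ 49.756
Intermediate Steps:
P = 413900 (P = -2 + 413902 = 413900)
A = 312891/413900 ≈ 0.75596
A - C(-134, -363) = 312891/413900 - 1*(-49) = 312891/413900 + 49 = 20593991/413900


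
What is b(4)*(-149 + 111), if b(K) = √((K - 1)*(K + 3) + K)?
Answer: -190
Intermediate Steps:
b(K) = √(K + (-1 + K)*(3 + K)) (b(K) = √((-1 + K)*(3 + K) + K) = √(K + (-1 + K)*(3 + K)))
b(4)*(-149 + 111) = √(-3 + 4² + 3*4)*(-149 + 111) = √(-3 + 16 + 12)*(-38) = √25*(-38) = 5*(-38) = -190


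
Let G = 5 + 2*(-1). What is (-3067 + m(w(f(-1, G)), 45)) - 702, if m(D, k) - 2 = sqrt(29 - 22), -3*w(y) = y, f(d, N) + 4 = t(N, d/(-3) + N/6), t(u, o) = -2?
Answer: -3767 + sqrt(7) ≈ -3764.4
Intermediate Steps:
G = 3 (G = 5 - 2 = 3)
f(d, N) = -6 (f(d, N) = -4 - 2 = -6)
w(y) = -y/3
m(D, k) = 2 + sqrt(7) (m(D, k) = 2 + sqrt(29 - 22) = 2 + sqrt(7))
(-3067 + m(w(f(-1, G)), 45)) - 702 = (-3067 + (2 + sqrt(7))) - 702 = (-3065 + sqrt(7)) - 702 = -3767 + sqrt(7)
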